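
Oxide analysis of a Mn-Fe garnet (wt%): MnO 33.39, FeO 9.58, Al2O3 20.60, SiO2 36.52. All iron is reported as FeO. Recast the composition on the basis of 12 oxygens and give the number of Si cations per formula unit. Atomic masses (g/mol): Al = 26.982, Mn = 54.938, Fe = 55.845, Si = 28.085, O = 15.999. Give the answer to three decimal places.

3.007 Si apfu

33.39 wt% MnO ÷ 70.937 g/mol = 0.47070 mol, giving 0.47070 Mn and 0.47070 O.
9.58 wt% FeO ÷ 71.844 g/mol = 0.13334 mol, giving 0.13334 Fe and 0.13334 O.
20.60 wt% Al2O3 ÷ 101.961 g/mol = 0.20204 mol, giving 0.40408 Al and 0.60612 O.
36.52 wt% SiO2 ÷ 60.083 g/mol = 0.60783 mol, giving 0.60783 Si and 1.21566 O.
Oxygen sums to 2.42582; scaling by 12/2.42582 = 4.94678 puts the formula on 12 O.
Si: 0.60783 × 4.94678 = 3.007 atoms per formula unit.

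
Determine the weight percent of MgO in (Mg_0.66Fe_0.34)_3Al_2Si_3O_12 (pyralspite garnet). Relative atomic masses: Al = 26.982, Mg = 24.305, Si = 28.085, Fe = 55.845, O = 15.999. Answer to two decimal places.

M((Mg_0.66Fe_0.34)_3Al_2Si_3O_12) = 435.293 g/mol; M(MgO) = 40.304 g/mol.
Moles MgO per formula unit = 1.98 Mg ÷ 1 = 1.9800.
MgO fraction = (1.9800 × 40.304) / 435.293 = 79.802/435.293 = 0.1833.

18.33 wt%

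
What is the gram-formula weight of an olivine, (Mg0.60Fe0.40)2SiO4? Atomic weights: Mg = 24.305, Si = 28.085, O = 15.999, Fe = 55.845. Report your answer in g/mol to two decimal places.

165.92 g/mol

The formula mass is the sum 1.20×24.305 + 0.80×55.845 + 1×28.085 + 4×15.999.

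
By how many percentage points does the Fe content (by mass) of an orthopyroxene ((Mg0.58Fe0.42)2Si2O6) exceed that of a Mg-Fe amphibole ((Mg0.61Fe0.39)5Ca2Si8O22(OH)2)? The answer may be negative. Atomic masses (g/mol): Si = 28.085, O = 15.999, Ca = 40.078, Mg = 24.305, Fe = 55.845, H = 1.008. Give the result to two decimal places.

Fe in (Mg0.58Fe0.42)2Si2O6: molar mass 227.268 g/mol; 0.84×55.845 = 46.910 g → 20.64 wt%.
Fe in (Mg0.61Fe0.39)5Ca2Si8O22(OH)2: molar mass 873.856 g/mol; 1.95×55.845 = 108.898 g → 12.46 wt%.
Difference = 20.64 − 12.46 = 8.18 percentage points.

8.18 percentage points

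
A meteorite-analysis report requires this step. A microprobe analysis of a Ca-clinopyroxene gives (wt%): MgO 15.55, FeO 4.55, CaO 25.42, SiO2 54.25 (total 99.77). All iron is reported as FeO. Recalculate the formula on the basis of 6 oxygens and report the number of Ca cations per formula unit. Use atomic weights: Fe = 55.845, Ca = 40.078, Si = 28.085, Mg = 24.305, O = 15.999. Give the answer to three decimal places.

MgO (M=40.304): mol = 0.38582; Mg = 0.38582, O = 0.38582.
FeO (M=71.844): mol = 0.06333; Fe = 0.06333, O = 0.06333.
CaO (M=56.077): mol = 0.45331; Ca = 0.45331, O = 0.45331.
SiO2 (M=60.083): mol = 0.90292; Si = 0.90292, O = 1.80584.
ΣO = 2.70830; factor = 6/ΣO = 2.21541.
Ca apfu = 0.45331 × 2.21541 = 1.004.

1.004 Ca apfu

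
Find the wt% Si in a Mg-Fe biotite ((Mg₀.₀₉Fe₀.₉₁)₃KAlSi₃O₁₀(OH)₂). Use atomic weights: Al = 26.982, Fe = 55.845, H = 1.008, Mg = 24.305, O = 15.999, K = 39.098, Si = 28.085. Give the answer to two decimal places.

16.74 mass %

M((Mg₀.₀₉Fe₀.₉₁)₃KAlSi₃O₁₀(OH)₂) = 503.358 g/mol.
Si contributes 3 × 28.085 = 84.255 g per mole.
84.255/503.358 = 0.1674 → 16.74%.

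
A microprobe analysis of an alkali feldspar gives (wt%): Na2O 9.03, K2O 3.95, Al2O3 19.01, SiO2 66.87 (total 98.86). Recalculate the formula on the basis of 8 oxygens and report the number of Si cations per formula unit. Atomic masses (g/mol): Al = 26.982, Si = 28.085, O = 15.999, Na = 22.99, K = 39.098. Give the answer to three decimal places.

Na2O: 9.03/61.979 = 0.14569 mol → 0.29138 mol Na, 0.14569 mol O.
K2O: 3.95/94.195 = 0.04193 mol → 0.08386 mol K, 0.04193 mol O.
Al2O3: 19.01/101.961 = 0.18644 mol → 0.37288 mol Al, 0.55932 mol O.
SiO2: 66.87/60.083 = 1.11296 mol → 1.11296 mol Si, 2.22592 mol O.
Total oxygen = 2.97286 mol. Normalization factor = 8/2.97286 = 2.69101.
Si per 8 O = 1.11296 × 2.69101 = 2.995.

2.995 Si apfu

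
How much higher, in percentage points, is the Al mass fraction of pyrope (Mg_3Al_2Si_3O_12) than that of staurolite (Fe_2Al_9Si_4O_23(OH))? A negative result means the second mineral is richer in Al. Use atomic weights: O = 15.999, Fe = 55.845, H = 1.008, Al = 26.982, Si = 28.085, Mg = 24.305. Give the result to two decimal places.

-15.12 percentage points

M(Mg_3Al_2Si_3O_12) = 403.122 g/mol, so wt% Al = 53.964/403.122 × 100 = 13.39%.
M(Fe_2Al_9Si_4O_23(OH)) = 851.852 g/mol, so wt% Al = 242.838/851.852 × 100 = 28.51%.
13.39 − 28.51 = -15.12 pp.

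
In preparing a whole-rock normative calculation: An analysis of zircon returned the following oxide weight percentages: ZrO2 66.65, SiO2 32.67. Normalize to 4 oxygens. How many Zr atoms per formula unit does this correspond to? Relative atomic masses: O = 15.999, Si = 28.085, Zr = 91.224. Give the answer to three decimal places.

0.997 Zr apfu

ZrO2: 66.65/123.222 = 0.54089 mol → 0.54089 mol Zr, 1.08178 mol O.
SiO2: 32.67/60.083 = 0.54375 mol → 0.54375 mol Si, 1.08750 mol O.
Total oxygen = 2.16928 mol. Normalization factor = 4/2.16928 = 1.84393.
Zr per 4 O = 0.54089 × 1.84393 = 0.997.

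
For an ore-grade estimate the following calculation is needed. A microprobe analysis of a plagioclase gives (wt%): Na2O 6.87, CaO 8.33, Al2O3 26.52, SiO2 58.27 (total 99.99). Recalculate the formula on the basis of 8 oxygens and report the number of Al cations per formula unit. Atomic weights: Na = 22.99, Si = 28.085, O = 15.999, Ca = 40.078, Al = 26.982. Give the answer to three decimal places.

1.397 Al apfu

Na2O (M=61.979): mol = 0.11084; Na = 0.22168, O = 0.11084.
CaO (M=56.077): mol = 0.14855; Ca = 0.14855, O = 0.14855.
Al2O3 (M=101.961): mol = 0.26010; Al = 0.52020, O = 0.78030.
SiO2 (M=60.083): mol = 0.96983; Si = 0.96983, O = 1.93966.
ΣO = 2.97935; factor = 8/ΣO = 2.68515.
Al apfu = 0.52020 × 2.68515 = 1.397.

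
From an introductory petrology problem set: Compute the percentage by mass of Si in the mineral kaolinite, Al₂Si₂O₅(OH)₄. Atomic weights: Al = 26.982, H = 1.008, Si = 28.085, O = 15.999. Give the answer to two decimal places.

21.76 mass %

M(Al₂Si₂O₅(OH)₄) = 258.157 g/mol.
Si contributes 2 × 28.085 = 56.170 g per mole.
56.170/258.157 = 0.2176 → 21.76%.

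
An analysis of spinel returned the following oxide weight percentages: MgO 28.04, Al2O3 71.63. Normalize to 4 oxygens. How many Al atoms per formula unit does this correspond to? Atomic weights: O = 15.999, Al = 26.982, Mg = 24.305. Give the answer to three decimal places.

MgO: 28.04/40.304 = 0.69571 mol → 0.69571 mol Mg, 0.69571 mol O.
Al2O3: 71.63/101.961 = 0.70252 mol → 1.40504 mol Al, 2.10756 mol O.
Total oxygen = 2.80327 mol. Normalization factor = 4/2.80327 = 1.42691.
Al per 4 O = 1.40504 × 1.42691 = 2.005.

2.005 Al apfu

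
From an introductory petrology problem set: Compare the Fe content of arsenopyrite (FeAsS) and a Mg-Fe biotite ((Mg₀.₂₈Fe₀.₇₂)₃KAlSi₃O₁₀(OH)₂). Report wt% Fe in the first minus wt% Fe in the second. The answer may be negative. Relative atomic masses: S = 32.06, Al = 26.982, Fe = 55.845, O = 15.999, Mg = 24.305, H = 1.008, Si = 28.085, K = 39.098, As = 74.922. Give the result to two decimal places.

Fe in FeAsS: molar mass 162.827 g/mol; 1×55.845 = 55.845 g → 34.30 wt%.
Fe in (Mg₀.₂₈Fe₀.₇₂)₃KAlSi₃O₁₀(OH)₂: molar mass 485.380 g/mol; 2.16×55.845 = 120.625 g → 24.85 wt%.
Difference = 34.30 − 24.85 = 9.45 percentage points.

9.45 percentage points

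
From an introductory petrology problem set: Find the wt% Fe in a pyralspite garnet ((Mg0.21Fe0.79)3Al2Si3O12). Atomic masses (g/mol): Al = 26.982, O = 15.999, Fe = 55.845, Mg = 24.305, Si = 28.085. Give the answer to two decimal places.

27.70 mass %

Molar mass of (Mg0.21Fe0.79)3Al2Si3O12: 0.63·24.305 + 2.37·55.845 + 2·26.982 + 3·28.085 + 12·15.999 = 477.872 g/mol.
Mass of Fe per formula unit: 2.37 × 55.845 = 132.353 g.
Weight fraction Fe = 132.353 / 477.872 = 0.2770.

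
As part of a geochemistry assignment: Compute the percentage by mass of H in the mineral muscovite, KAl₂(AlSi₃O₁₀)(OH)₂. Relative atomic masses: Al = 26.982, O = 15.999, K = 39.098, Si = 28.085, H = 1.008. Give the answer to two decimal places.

Formula mass = 1·39.098 + 3·26.982 + 3·28.085 + 12·15.999 + 2·1.008 = 398.303 g/mol, of which 2.016 g is H.
So H makes up 2.016/398.303 = 0.0051 of the mass, i.e. 0.51%.

0.51 weight percent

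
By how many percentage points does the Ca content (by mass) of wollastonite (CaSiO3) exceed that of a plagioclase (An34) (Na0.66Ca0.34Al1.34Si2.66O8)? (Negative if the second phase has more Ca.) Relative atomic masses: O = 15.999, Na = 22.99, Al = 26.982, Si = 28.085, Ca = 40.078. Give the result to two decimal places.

29.41 percentage points

First mineral: 40.078 g Ca in 116.160 g formula = 34.50 wt% Ca.
Second mineral: 13.627 g Ca in 267.654 g formula = 5.09 wt% Ca.
34.50% − 5.09% gives a difference of 29.41 percentage points.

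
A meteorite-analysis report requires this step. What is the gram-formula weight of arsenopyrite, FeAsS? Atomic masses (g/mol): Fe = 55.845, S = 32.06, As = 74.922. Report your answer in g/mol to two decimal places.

The formula mass is the sum 1·55.845 + 1·74.922 + 1·32.06.

162.83 g/mol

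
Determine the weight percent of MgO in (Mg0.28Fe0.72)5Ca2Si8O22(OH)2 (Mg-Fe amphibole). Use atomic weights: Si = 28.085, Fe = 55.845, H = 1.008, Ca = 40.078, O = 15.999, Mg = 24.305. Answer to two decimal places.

Formula mass = 925.897 g/mol.
1.40 Mg → 1.4000 mol MgO per formula unit; M(MgO) = 40.304, so MgO mass = 56.426 g.
56.426/925.897 × 100 = 6.09 wt%.

6.09 wt%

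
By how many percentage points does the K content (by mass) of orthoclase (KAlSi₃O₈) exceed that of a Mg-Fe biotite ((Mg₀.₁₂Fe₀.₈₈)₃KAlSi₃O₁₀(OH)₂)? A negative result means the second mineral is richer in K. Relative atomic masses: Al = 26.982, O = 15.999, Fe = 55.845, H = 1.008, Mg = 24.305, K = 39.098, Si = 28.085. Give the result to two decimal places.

M(KAlSi₃O₈) = 278.327 g/mol, so wt% K = 39.098/278.327 × 100 = 14.05%.
M((Mg₀.₁₂Fe₀.₈₈)₃KAlSi₃O₁₀(OH)₂) = 500.520 g/mol, so wt% K = 39.098/500.520 × 100 = 7.81%.
14.05 − 7.81 = 6.24 pp.

6.24 percentage points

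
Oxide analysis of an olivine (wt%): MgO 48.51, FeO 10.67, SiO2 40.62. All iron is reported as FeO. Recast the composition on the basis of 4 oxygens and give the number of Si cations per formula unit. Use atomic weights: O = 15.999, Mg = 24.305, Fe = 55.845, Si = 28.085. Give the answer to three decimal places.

1.000 Si apfu

48.51 wt% MgO ÷ 40.304 g/mol = 1.20360 mol, giving 1.20360 Mg and 1.20360 O.
10.67 wt% FeO ÷ 71.844 g/mol = 0.14852 mol, giving 0.14852 Fe and 0.14852 O.
40.62 wt% SiO2 ÷ 60.083 g/mol = 0.67606 mol, giving 0.67606 Si and 1.35212 O.
Oxygen sums to 2.70424; scaling by 4/2.70424 = 1.47916 puts the formula on 4 O.
Si: 0.67606 × 1.47916 = 1.000 atoms per formula unit.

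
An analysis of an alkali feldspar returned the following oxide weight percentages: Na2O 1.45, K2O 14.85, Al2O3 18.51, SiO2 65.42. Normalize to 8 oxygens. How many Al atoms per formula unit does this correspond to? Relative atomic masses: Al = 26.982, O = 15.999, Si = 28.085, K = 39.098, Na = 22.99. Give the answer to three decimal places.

1.000 Al apfu

Na2O: 1.45/61.979 = 0.02340 mol → 0.04680 mol Na, 0.02340 mol O.
K2O: 14.85/94.195 = 0.15765 mol → 0.31530 mol K, 0.15765 mol O.
Al2O3: 18.51/101.961 = 0.18154 mol → 0.36308 mol Al, 0.54462 mol O.
SiO2: 65.42/60.083 = 1.08883 mol → 1.08883 mol Si, 2.17766 mol O.
Total oxygen = 2.90333 mol. Normalization factor = 8/2.90333 = 2.75546.
Al per 8 O = 0.36308 × 2.75546 = 1.000.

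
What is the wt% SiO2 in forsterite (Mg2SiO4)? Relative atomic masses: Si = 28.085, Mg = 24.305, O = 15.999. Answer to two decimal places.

42.71 wt%

M(Mg2SiO4) = 140.691 g/mol; M(SiO2) = 60.083 g/mol.
Moles SiO2 per formula unit = 1 Si ÷ 1 = 1.0000.
SiO2 fraction = (1.0000 × 60.083) / 140.691 = 60.083/140.691 = 0.4271.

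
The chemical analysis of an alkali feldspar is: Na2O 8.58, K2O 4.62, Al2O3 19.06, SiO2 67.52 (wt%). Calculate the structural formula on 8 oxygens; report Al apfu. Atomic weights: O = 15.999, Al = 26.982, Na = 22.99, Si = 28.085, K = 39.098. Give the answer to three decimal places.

Na2O (M=61.979): mol = 0.13843; Na = 0.27686, O = 0.13843.
K2O (M=94.195): mol = 0.04905; K = 0.09810, O = 0.04905.
Al2O3 (M=101.961): mol = 0.18693; Al = 0.37386, O = 0.56079.
SiO2 (M=60.083): mol = 1.12378; Si = 1.12378, O = 2.24756.
ΣO = 2.99583; factor = 8/ΣO = 2.67038.
Al apfu = 0.37386 × 2.67038 = 0.998.

0.998 Al apfu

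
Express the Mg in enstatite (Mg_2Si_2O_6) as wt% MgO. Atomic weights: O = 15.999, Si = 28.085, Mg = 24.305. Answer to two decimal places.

M(Mg_2Si_2O_6) = 200.774 g/mol; M(MgO) = 40.304 g/mol.
Moles MgO per formula unit = 2 Mg ÷ 1 = 2.0000.
MgO fraction = (2.0000 × 40.304) / 200.774 = 80.608/200.774 = 0.4015.

40.15 wt%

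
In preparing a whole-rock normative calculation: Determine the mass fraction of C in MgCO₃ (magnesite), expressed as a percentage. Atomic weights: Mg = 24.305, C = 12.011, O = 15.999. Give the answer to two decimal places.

Molar mass of MgCO₃: 1×24.305 + 1×12.011 + 3×15.999 = 84.313 g/mol.
Mass of C per formula unit: 1 × 12.011 = 12.011 g.
Weight fraction C = 12.011 / 84.313 = 0.1425.

14.25 mass %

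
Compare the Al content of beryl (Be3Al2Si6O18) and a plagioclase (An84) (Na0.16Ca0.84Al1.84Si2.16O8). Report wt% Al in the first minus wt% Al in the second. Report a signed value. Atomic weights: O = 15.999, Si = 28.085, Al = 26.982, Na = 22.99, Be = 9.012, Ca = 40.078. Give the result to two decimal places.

First mineral: 53.964 g Al in 537.492 g formula = 10.04 wt% Al.
Second mineral: 49.647 g Al in 275.646 g formula = 18.01 wt% Al.
10.04% − 18.01% gives a difference of -7.97 percentage points.

-7.97 percentage points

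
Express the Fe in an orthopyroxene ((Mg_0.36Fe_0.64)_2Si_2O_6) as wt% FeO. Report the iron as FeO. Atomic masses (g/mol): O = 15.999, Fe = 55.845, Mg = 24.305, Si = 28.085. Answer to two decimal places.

Molar mass of (Mg_0.36Fe_0.64)_2Si_2O_6 = 0.72*24.305 + 1.28*55.845 + 2*28.085 + 6*15.999 = 241.145 g/mol.
Each formula unit contains 1.28 Fe, equivalent to 1.28/1 = 1.2800 mol FeO.
M(FeO) = 1×55.845 + 1×15.999 = 71.844 g/mol.
Mass of FeO per formula unit = 1.2800 × 71.844 = 91.960 g.
FeO wt% = 91.960 / 241.145 × 100 = 38.13%.

38.13 wt%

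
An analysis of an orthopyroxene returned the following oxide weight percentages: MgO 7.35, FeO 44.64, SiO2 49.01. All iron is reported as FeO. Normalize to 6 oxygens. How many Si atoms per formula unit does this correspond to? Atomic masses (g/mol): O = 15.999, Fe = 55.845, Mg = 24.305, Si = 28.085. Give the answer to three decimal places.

2.010 Si apfu

MgO (M=40.304): mol = 0.18236; Mg = 0.18236, O = 0.18236.
FeO (M=71.844): mol = 0.62135; Fe = 0.62135, O = 0.62135.
SiO2 (M=60.083): mol = 0.81570; Si = 0.81570, O = 1.63140.
ΣO = 2.43511; factor = 6/ΣO = 2.46395.
Si apfu = 0.81570 × 2.46395 = 2.010.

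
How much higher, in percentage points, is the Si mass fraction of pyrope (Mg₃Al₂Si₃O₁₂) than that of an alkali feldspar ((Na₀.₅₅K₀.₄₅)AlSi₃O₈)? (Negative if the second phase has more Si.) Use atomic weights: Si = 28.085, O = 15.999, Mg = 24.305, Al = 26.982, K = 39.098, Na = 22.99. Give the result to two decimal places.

First mineral: 84.255 g Si in 403.122 g formula = 20.90 wt% Si.
Second mineral: 84.255 g Si in 269.468 g formula = 31.27 wt% Si.
20.90% − 31.27% gives a difference of -10.37 percentage points.

-10.37 percentage points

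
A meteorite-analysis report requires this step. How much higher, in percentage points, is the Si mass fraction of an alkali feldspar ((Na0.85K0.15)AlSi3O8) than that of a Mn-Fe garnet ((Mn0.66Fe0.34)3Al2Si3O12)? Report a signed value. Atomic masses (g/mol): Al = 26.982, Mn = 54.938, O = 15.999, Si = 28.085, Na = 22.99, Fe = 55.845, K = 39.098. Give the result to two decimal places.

Si in (Na0.85K0.15)AlSi3O8: molar mass 264.635 g/mol; 3×28.085 = 84.255 g → 31.84 wt%.
Si in (Mn0.66Fe0.34)3Al2Si3O12: molar mass 495.946 g/mol; 3×28.085 = 84.255 g → 16.99 wt%.
Difference = 31.84 − 16.99 = 14.85 percentage points.

14.85 percentage points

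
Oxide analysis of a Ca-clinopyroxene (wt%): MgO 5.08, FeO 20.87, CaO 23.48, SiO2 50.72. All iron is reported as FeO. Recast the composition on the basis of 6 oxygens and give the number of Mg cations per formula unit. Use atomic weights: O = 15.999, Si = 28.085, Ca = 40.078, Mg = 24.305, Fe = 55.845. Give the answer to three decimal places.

5.08 wt% MgO ÷ 40.304 g/mol = 0.12604 mol, giving 0.12604 Mg and 0.12604 O.
20.87 wt% FeO ÷ 71.844 g/mol = 0.29049 mol, giving 0.29049 Fe and 0.29049 O.
23.48 wt% CaO ÷ 56.077 g/mol = 0.41871 mol, giving 0.41871 Ca and 0.41871 O.
50.72 wt% SiO2 ÷ 60.083 g/mol = 0.84417 mol, giving 0.84417 Si and 1.68834 O.
Oxygen sums to 2.52358; scaling by 6/2.52358 = 2.37757 puts the formula on 6 O.
Mg: 0.12604 × 2.37757 = 0.300 atoms per formula unit.

0.300 Mg apfu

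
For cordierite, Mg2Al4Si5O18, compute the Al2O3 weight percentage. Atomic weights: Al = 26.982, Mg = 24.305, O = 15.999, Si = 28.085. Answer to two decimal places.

34.86 wt%

M(Mg2Al4Si5O18) = 584.945 g/mol; M(Al2O3) = 101.961 g/mol.
Moles Al2O3 per formula unit = 4 Al ÷ 2 = 2.0000.
Al2O3 fraction = (2.0000 × 101.961) / 584.945 = 203.922/584.945 = 0.3486.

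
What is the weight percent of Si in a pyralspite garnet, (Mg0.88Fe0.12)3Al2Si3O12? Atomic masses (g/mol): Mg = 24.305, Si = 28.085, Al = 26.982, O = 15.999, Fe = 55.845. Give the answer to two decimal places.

20.33 weight percent

Molar mass of (Mg0.88Fe0.12)3Al2Si3O12: 2.64*24.305 + 0.36*55.845 + 2*26.982 + 3*28.085 + 12*15.999 = 414.476 g/mol.
Mass of Si per formula unit: 3 × 28.085 = 84.255 g.
Weight fraction Si = 84.255 / 414.476 = 0.2033.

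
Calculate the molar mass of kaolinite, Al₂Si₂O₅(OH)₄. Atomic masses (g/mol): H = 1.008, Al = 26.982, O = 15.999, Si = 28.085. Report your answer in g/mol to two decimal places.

Al: 2 × 26.982 = 53.9640
Si: 2 × 28.085 = 56.1700
O: 9 × 15.999 = 143.9910
H: 4 × 1.008 = 4.0320
Summing the contributions gives the formula mass.

258.16 g/mol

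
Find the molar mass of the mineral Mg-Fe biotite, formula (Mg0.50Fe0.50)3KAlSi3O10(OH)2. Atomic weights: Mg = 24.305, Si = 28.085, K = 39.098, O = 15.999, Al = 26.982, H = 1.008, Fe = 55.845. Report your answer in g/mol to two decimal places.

Mg: 1.50 × 24.305 = 36.4575
Fe: 1.50 × 55.845 = 83.7675
K: 1 × 39.098 = 39.0980
Al: 1 × 26.982 = 26.9820
Si: 3 × 28.085 = 84.2550
O: 12 × 15.999 = 191.9880
H: 2 × 1.008 = 2.0160
Summing the contributions gives the formula mass.

464.56 g/mol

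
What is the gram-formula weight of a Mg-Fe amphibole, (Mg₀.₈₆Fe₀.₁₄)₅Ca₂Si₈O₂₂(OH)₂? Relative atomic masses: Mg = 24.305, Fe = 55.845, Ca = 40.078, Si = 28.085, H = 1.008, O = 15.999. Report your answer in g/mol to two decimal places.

834.43 g/mol

Mg: 4.30 × 24.305 = 104.5115
Fe: 0.70 × 55.845 = 39.0915
Ca: 2 × 40.078 = 80.1560
Si: 8 × 28.085 = 224.6800
O: 24 × 15.999 = 383.9760
H: 2 × 1.008 = 2.0160
Summing the contributions gives the formula mass.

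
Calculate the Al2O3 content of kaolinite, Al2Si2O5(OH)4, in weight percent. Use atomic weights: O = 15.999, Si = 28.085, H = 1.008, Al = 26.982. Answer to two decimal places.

39.50 wt%

M(Al2Si2O5(OH)4) = 258.157 g/mol; M(Al2O3) = 101.961 g/mol.
Moles Al2O3 per formula unit = 2 Al ÷ 2 = 1.0000.
Al2O3 fraction = (1.0000 × 101.961) / 258.157 = 101.961/258.157 = 0.3950.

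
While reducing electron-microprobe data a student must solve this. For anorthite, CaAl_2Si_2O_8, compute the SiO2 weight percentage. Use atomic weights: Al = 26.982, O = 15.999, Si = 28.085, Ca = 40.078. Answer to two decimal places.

M(CaAl_2Si_2O_8) = 278.204 g/mol; M(SiO2) = 60.083 g/mol.
Moles SiO2 per formula unit = 2 Si ÷ 1 = 2.0000.
SiO2 fraction = (2.0000 × 60.083) / 278.204 = 120.166/278.204 = 0.4319.

43.19 wt%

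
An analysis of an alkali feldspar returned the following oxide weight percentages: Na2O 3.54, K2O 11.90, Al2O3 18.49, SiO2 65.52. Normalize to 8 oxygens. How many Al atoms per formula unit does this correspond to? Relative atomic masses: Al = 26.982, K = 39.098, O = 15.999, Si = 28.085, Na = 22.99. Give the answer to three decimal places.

0.998 Al apfu

Na2O (M=61.979): mol = 0.05712; Na = 0.11424, O = 0.05712.
K2O (M=94.195): mol = 0.12633; K = 0.25266, O = 0.12633.
Al2O3 (M=101.961): mol = 0.18134; Al = 0.36268, O = 0.54402.
SiO2 (M=60.083): mol = 1.09049; Si = 1.09049, O = 2.18098.
ΣO = 2.90845; factor = 8/ΣO = 2.75061.
Al apfu = 0.36268 × 2.75061 = 0.998.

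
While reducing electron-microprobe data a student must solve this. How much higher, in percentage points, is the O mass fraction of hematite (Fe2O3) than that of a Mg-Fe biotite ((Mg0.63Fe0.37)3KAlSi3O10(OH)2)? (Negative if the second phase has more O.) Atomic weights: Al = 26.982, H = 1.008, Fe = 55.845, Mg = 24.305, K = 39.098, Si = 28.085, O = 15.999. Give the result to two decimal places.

M(Fe2O3) = 159.687 g/mol, so wt% O = 47.997/159.687 × 100 = 30.06%.
M((Mg0.63Fe0.37)3KAlSi3O10(OH)2) = 452.263 g/mol, so wt% O = 191.988/452.263 × 100 = 42.45%.
30.06 − 42.45 = -12.39 pp.

-12.39 percentage points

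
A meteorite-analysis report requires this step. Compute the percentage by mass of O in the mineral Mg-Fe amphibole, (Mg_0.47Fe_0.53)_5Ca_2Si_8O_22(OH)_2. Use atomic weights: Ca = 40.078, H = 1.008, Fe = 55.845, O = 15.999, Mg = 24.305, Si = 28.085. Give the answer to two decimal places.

M((Mg_0.47Fe_0.53)_5Ca_2Si_8O_22(OH)_2) = 895.934 g/mol.
O contributes 24 × 15.999 = 383.976 g per mole.
383.976/895.934 = 0.4286 → 42.86%.

42.86 mass %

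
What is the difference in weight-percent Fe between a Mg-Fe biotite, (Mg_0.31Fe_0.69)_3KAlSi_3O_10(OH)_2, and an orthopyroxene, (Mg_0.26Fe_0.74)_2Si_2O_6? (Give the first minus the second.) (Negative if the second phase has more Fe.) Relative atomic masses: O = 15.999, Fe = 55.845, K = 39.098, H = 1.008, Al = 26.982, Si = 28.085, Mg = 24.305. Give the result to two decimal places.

M((Mg_0.31Fe_0.69)_3KAlSi_3O_10(OH)_2) = 482.542 g/mol, so wt% Fe = 115.599/482.542 × 100 = 23.96%.
M((Mg_0.26Fe_0.74)_2Si_2O_6) = 247.453 g/mol, so wt% Fe = 82.651/247.453 × 100 = 33.40%.
23.96 − 33.40 = -9.44 pp.

-9.44 percentage points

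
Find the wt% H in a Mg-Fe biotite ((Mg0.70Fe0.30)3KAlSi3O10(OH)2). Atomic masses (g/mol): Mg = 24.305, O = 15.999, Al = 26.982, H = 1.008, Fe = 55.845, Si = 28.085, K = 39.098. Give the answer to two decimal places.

M((Mg0.70Fe0.30)3KAlSi3O10(OH)2) = 445.640 g/mol.
H contributes 2 × 1.008 = 2.016 g per mole.
2.016/445.640 = 0.0045 → 0.45%.

0.45 wt%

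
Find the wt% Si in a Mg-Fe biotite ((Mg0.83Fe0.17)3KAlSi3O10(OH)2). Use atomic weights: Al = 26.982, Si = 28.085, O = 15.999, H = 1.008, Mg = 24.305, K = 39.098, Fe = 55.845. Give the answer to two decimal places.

M((Mg0.83Fe0.17)3KAlSi3O10(OH)2) = 433.339 g/mol.
Si contributes 3 × 28.085 = 84.255 g per mole.
84.255/433.339 = 0.1944 → 19.44%.

19.44 wt%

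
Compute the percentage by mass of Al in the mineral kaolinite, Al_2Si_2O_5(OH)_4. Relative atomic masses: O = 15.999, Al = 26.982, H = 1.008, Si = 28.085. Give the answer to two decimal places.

20.90 weight percent

M(Al_2Si_2O_5(OH)_4) = 258.157 g/mol.
Al contributes 2 × 26.982 = 53.964 g per mole.
53.964/258.157 = 0.2090 → 20.90%.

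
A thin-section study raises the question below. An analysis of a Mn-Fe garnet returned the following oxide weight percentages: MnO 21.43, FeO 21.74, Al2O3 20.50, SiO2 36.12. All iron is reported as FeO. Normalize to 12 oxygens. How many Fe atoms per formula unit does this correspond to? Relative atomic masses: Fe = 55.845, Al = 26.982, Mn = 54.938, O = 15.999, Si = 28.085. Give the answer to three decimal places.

1.507 Fe apfu

MnO (M=70.937): mol = 0.30210; Mn = 0.30210, O = 0.30210.
FeO (M=71.844): mol = 0.30260; Fe = 0.30260, O = 0.30260.
Al2O3 (M=101.961): mol = 0.20106; Al = 0.40212, O = 0.60318.
SiO2 (M=60.083): mol = 0.60117; Si = 0.60117, O = 1.20234.
ΣO = 2.41022; factor = 12/ΣO = 4.97880.
Fe apfu = 0.30260 × 4.97880 = 1.507.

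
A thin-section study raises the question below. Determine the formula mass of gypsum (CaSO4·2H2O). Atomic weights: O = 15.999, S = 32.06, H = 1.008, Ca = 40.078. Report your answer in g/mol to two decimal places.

172.16 g/mol

The formula mass is the sum 1(40.078) + 1(32.06) + 6(15.999) + 4(1.008).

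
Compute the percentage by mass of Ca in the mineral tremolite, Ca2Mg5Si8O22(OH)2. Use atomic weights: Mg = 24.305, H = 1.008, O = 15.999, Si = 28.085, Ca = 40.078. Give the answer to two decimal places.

Formula mass = 2×40.078 + 5×24.305 + 8×28.085 + 24×15.999 + 2×1.008 = 812.353 g/mol, of which 80.156 g is Ca.
So Ca makes up 80.156/812.353 = 0.0987 of the mass, i.e. 9.87%.

9.87 wt%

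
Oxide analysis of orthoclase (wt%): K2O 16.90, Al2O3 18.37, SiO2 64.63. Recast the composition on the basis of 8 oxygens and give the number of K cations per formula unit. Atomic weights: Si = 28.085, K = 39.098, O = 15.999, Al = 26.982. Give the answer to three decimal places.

K2O: 16.90/94.195 = 0.17942 mol → 0.35884 mol K, 0.17942 mol O.
Al2O3: 18.37/101.961 = 0.18017 mol → 0.36034 mol Al, 0.54051 mol O.
SiO2: 64.63/60.083 = 1.07568 mol → 1.07568 mol Si, 2.15136 mol O.
Total oxygen = 2.87129 mol. Normalization factor = 8/2.87129 = 2.78620.
K per 8 O = 0.35884 × 2.78620 = 1.000.

1.000 K apfu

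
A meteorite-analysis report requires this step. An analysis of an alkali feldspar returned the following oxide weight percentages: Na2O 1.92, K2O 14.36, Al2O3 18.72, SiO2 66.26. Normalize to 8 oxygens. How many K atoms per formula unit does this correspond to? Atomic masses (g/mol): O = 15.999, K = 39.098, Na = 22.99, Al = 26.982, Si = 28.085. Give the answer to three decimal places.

0.830 K apfu

Na2O (M=61.979): mol = 0.03098; Na = 0.06196, O = 0.03098.
K2O (M=94.195): mol = 0.15245; K = 0.30490, O = 0.15245.
Al2O3 (M=101.961): mol = 0.18360; Al = 0.36720, O = 0.55080.
SiO2 (M=60.083): mol = 1.10281; Si = 1.10281, O = 2.20562.
ΣO = 2.93985; factor = 8/ΣO = 2.72123.
K apfu = 0.30490 × 2.72123 = 0.830.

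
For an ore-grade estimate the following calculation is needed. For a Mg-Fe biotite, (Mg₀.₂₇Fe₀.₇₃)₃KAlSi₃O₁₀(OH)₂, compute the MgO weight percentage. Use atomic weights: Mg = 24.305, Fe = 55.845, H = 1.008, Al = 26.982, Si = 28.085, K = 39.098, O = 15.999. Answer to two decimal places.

6.71 wt%

Molar mass of (Mg₀.₂₇Fe₀.₇₃)₃KAlSi₃O₁₀(OH)₂ = 0.81*24.305 + 2.19*55.845 + 1*39.098 + 1*26.982 + 3*28.085 + 12*15.999 + 2*1.008 = 486.327 g/mol.
Each formula unit contains 0.81 Mg, equivalent to 0.81/1 = 0.8100 mol MgO.
M(MgO) = 1×24.305 + 1×15.999 = 40.304 g/mol.
Mass of MgO per formula unit = 0.8100 × 40.304 = 32.646 g.
MgO wt% = 32.646 / 486.327 × 100 = 6.71%.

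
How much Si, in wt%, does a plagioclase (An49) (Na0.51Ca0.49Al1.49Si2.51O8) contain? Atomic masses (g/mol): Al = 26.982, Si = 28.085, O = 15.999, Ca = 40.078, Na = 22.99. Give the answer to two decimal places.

Formula mass = 0.51×22.99 + 0.49×40.078 + 1.49×26.982 + 2.51×28.085 + 8×15.999 = 270.052 g/mol, of which 70.493 g is Si.
So Si makes up 70.493/270.052 = 0.2610 of the mass, i.e. 26.10%.

26.10 wt%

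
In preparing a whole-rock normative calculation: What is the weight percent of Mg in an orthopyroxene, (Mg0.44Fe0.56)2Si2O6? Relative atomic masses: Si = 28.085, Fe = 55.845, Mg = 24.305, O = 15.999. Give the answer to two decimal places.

Formula mass = 0.88·24.305 + 1.12·55.845 + 2·28.085 + 6·15.999 = 236.099 g/mol, of which 21.388 g is Mg.
So Mg makes up 21.388/236.099 = 0.0906 of the mass, i.e. 9.06%.

9.06 wt%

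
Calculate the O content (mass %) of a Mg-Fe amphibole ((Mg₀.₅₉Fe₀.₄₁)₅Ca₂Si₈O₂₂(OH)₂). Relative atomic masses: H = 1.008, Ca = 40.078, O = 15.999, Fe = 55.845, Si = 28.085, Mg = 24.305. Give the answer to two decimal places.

43.78 mass %

Molar mass of (Mg₀.₅₉Fe₀.₄₁)₅Ca₂Si₈O₂₂(OH)₂: 2.95×24.305 + 2.05×55.845 + 2×40.078 + 8×28.085 + 24×15.999 + 2×1.008 = 877.010 g/mol.
Mass of O per formula unit: 24 × 15.999 = 383.976 g.
Weight fraction O = 383.976 / 877.010 = 0.4378.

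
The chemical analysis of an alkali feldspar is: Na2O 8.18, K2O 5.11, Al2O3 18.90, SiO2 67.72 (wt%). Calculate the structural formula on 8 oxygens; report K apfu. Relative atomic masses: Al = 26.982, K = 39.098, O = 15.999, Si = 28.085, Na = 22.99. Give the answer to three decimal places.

Na2O (M=61.979): mol = 0.13198; Na = 0.26396, O = 0.13198.
K2O (M=94.195): mol = 0.05425; K = 0.10850, O = 0.05425.
Al2O3 (M=101.961): mol = 0.18536; Al = 0.37072, O = 0.55608.
SiO2 (M=60.083): mol = 1.12711; Si = 1.12711, O = 2.25422.
ΣO = 2.99653; factor = 8/ΣO = 2.66975.
K apfu = 0.10850 × 2.66975 = 0.290.

0.290 K apfu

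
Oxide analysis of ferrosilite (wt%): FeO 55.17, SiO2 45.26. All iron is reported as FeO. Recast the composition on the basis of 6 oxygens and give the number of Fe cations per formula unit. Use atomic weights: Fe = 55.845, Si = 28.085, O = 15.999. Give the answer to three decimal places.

FeO: 55.17/71.844 = 0.76791 mol → 0.76791 mol Fe, 0.76791 mol O.
SiO2: 45.26/60.083 = 0.75329 mol → 0.75329 mol Si, 1.50658 mol O.
Total oxygen = 2.27449 mol. Normalization factor = 6/2.27449 = 2.63795.
Fe per 6 O = 0.76791 × 2.63795 = 2.026.

2.026 Fe apfu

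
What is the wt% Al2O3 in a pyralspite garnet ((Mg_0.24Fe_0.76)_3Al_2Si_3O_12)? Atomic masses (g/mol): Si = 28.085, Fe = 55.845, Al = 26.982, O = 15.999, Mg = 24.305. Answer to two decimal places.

21.46 wt%

M((Mg_0.24Fe_0.76)_3Al_2Si_3O_12) = 475.033 g/mol; M(Al2O3) = 101.961 g/mol.
Moles Al2O3 per formula unit = 2 Al ÷ 2 = 1.0000.
Al2O3 fraction = (1.0000 × 101.961) / 475.033 = 101.961/475.033 = 0.2146.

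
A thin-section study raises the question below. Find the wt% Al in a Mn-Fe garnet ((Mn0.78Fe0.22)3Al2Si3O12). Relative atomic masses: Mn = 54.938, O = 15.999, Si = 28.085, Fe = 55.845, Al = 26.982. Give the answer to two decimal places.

Molar mass of (Mn0.78Fe0.22)3Al2Si3O12: 2.34*54.938 + 0.66*55.845 + 2*26.982 + 3*28.085 + 12*15.999 = 495.620 g/mol.
Mass of Al per formula unit: 2 × 26.982 = 53.964 g.
Weight fraction Al = 53.964 / 495.620 = 0.1089.

10.89 weight percent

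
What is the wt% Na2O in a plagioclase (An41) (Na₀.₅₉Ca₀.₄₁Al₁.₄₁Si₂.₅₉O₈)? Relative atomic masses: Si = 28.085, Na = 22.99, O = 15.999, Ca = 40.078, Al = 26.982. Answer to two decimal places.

6.80 wt%

M(Na₀.₅₉Ca₀.₄₁Al₁.₄₁Si₂.₅₉O₈) = 268.773 g/mol; M(Na2O) = 61.979 g/mol.
Moles Na2O per formula unit = 0.59 Na ÷ 2 = 0.2950.
Na2O fraction = (0.2950 × 61.979) / 268.773 = 18.284/268.773 = 0.0680.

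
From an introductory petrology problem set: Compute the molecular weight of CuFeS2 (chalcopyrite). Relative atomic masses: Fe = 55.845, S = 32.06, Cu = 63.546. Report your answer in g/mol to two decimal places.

The formula mass is the sum 1×63.546 + 1×55.845 + 2×32.06.

183.51 g/mol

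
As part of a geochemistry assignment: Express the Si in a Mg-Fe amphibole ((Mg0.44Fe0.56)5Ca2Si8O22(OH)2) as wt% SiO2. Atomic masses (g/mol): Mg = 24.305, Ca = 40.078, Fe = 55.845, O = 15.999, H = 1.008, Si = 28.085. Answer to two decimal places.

M((Mg0.44Fe0.56)5Ca2Si8O22(OH)2) = 900.665 g/mol; M(SiO2) = 60.083 g/mol.
Moles SiO2 per formula unit = 8 Si ÷ 1 = 8.0000.
SiO2 fraction = (8.0000 × 60.083) / 900.665 = 480.664/900.665 = 0.5337.

53.37 wt%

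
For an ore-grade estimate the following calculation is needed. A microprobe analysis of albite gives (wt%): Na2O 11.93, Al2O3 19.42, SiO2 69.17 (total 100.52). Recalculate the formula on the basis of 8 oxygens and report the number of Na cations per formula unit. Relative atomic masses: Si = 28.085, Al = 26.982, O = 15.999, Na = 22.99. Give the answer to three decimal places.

1.004 Na apfu

Na2O (M=61.979): mol = 0.19248; Na = 0.38496, O = 0.19248.
Al2O3 (M=101.961): mol = 0.19046; Al = 0.38092, O = 0.57138.
SiO2 (M=60.083): mol = 1.15124; Si = 1.15124, O = 2.30248.
ΣO = 3.06634; factor = 8/ΣO = 2.60897.
Na apfu = 0.38496 × 2.60897 = 1.004.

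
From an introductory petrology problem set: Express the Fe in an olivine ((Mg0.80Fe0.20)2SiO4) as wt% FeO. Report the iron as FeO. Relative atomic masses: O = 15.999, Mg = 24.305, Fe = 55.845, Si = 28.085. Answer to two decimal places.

M((Mg0.80Fe0.20)2SiO4) = 153.307 g/mol; M(FeO) = 71.844 g/mol.
Moles FeO per formula unit = 0.40 Fe ÷ 1 = 0.4000.
FeO fraction = (0.4000 × 71.844) / 153.307 = 28.738/153.307 = 0.1875.

18.75 wt%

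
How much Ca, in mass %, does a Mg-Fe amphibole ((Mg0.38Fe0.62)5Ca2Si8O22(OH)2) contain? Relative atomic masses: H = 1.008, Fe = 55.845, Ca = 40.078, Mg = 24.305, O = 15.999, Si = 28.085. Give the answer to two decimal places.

M((Mg0.38Fe0.62)5Ca2Si8O22(OH)2) = 910.127 g/mol.
Ca contributes 2 × 40.078 = 80.156 g per mole.
80.156/910.127 = 0.0881 → 8.81%.

8.81 mass %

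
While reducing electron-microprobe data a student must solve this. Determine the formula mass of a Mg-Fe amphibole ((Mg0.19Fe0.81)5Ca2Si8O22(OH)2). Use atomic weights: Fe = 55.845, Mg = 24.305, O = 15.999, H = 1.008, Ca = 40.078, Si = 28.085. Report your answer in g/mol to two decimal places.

940.09 g/mol

The formula mass is the sum 0.95*24.305 + 4.05*55.845 + 2*40.078 + 8*28.085 + 24*15.999 + 2*1.008.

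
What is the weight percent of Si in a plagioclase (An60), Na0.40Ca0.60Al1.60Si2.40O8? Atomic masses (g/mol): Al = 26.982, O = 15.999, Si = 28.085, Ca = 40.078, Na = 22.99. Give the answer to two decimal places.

Molar mass of Na0.40Ca0.60Al1.60Si2.40O8: 0.40×22.99 + 0.60×40.078 + 1.60×26.982 + 2.40×28.085 + 8×15.999 = 271.810 g/mol.
Mass of Si per formula unit: 2.40 × 28.085 = 67.404 g.
Weight fraction Si = 67.404 / 271.810 = 0.2480.

24.80 wt%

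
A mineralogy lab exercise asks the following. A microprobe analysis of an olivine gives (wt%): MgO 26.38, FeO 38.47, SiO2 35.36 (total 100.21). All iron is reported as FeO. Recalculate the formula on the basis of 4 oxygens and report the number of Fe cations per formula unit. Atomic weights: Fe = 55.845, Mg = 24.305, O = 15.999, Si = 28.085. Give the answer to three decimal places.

0.905 Fe apfu

26.38 wt% MgO ÷ 40.304 g/mol = 0.65453 mol, giving 0.65453 Mg and 0.65453 O.
38.47 wt% FeO ÷ 71.844 g/mol = 0.53547 mol, giving 0.53547 Fe and 0.53547 O.
35.36 wt% SiO2 ÷ 60.083 g/mol = 0.58852 mol, giving 0.58852 Si and 1.17704 O.
Oxygen sums to 2.36704; scaling by 4/2.36704 = 1.68987 puts the formula on 4 O.
Fe: 0.53547 × 1.68987 = 0.905 atoms per formula unit.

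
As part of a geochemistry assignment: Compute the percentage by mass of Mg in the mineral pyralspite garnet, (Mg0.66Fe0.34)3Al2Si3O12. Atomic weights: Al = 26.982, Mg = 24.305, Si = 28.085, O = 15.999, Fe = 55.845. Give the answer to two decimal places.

11.06 weight percent

Formula mass = 1.98*24.305 + 1.02*55.845 + 2*26.982 + 3*28.085 + 12*15.999 = 435.293 g/mol, of which 48.124 g is Mg.
So Mg makes up 48.124/435.293 = 0.1106 of the mass, i.e. 11.06%.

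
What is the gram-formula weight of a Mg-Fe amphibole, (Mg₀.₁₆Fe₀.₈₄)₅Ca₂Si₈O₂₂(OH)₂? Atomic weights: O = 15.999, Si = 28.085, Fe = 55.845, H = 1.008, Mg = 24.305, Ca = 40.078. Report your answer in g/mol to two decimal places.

M = 0.80×24.305 + 4.20×55.845 + 2×40.078 + 8×28.085 + 24×15.999 + 2×1.008

944.82 g/mol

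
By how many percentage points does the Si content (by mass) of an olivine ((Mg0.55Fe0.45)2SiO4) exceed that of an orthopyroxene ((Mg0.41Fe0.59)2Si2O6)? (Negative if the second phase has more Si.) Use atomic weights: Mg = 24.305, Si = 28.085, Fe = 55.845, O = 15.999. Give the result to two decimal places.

-6.99 percentage points

Si in (Mg0.55Fe0.45)2SiO4: molar mass 169.077 g/mol; 1×28.085 = 28.085 g → 16.61 wt%.
Si in (Mg0.41Fe0.59)2Si2O6: molar mass 237.991 g/mol; 2×28.085 = 56.170 g → 23.60 wt%.
Difference = 16.61 − 23.60 = -6.99 percentage points.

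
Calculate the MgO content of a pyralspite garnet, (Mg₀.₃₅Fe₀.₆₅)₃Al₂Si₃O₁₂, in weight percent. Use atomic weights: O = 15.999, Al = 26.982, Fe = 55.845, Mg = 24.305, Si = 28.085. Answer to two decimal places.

9.11 wt%

Molar mass of (Mg₀.₃₅Fe₀.₆₅)₃Al₂Si₃O₁₂ = 1.05*24.305 + 1.95*55.845 + 2*26.982 + 3*28.085 + 12*15.999 = 464.625 g/mol.
Each formula unit contains 1.05 Mg, equivalent to 1.05/1 = 1.0500 mol MgO.
M(MgO) = 1×24.305 + 1×15.999 = 40.304 g/mol.
Mass of MgO per formula unit = 1.0500 × 40.304 = 42.319 g.
MgO wt% = 42.319 / 464.625 × 100 = 9.11%.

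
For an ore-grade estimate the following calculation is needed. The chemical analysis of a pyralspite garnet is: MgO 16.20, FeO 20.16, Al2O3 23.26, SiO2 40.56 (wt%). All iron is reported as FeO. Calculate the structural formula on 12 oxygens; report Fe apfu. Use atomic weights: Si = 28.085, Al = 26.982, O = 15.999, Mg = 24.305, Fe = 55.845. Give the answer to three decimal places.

16.20 wt% MgO ÷ 40.304 g/mol = 0.40195 mol, giving 0.40195 Mg and 0.40195 O.
20.16 wt% FeO ÷ 71.844 g/mol = 0.28061 mol, giving 0.28061 Fe and 0.28061 O.
23.26 wt% Al2O3 ÷ 101.961 g/mol = 0.22813 mol, giving 0.45626 Al and 0.68439 O.
40.56 wt% SiO2 ÷ 60.083 g/mol = 0.67507 mol, giving 0.67507 Si and 1.35014 O.
Oxygen sums to 2.71709; scaling by 12/2.71709 = 4.41649 puts the formula on 12 O.
Fe: 0.28061 × 4.41649 = 1.239 atoms per formula unit.

1.239 Fe apfu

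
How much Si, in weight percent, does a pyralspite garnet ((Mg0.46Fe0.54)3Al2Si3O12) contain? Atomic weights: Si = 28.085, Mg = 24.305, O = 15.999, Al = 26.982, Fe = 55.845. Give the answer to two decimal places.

18.55 weight percent

Formula mass = 1.38*24.305 + 1.62*55.845 + 2*26.982 + 3*28.085 + 12*15.999 = 454.217 g/mol, of which 84.255 g is Si.
So Si makes up 84.255/454.217 = 0.1855 of the mass, i.e. 18.55%.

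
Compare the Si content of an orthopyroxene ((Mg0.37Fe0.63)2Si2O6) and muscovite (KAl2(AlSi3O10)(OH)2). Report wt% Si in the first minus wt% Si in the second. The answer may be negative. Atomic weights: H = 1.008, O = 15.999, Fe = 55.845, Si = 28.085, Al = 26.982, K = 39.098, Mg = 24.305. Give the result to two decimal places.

2.20 percentage points

Si in (Mg0.37Fe0.63)2Si2O6: molar mass 240.514 g/mol; 2×28.085 = 56.170 g → 23.35 wt%.
Si in KAl2(AlSi3O10)(OH)2: molar mass 398.303 g/mol; 3×28.085 = 84.255 g → 21.15 wt%.
Difference = 23.35 − 21.15 = 2.20 percentage points.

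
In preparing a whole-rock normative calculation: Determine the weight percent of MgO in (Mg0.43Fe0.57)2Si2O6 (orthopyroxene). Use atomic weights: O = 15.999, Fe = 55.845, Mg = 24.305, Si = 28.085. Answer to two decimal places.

Molar mass of (Mg0.43Fe0.57)2Si2O6 = 0.86·24.305 + 1.14·55.845 + 2·28.085 + 6·15.999 = 236.730 g/mol.
Each formula unit contains 0.86 Mg, equivalent to 0.86/1 = 0.8600 mol MgO.
M(MgO) = 1×24.305 + 1×15.999 = 40.304 g/mol.
Mass of MgO per formula unit = 0.8600 × 40.304 = 34.661 g.
MgO wt% = 34.661 / 236.730 × 100 = 14.64%.

14.64 wt%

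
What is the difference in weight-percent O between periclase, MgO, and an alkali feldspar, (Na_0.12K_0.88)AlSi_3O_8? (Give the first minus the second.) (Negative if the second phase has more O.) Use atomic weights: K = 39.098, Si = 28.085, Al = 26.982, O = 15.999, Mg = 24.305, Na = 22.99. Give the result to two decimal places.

-6.61 percentage points

M(MgO) = 40.304 g/mol, so wt% O = 15.999/40.304 × 100 = 39.70%.
M((Na_0.12K_0.88)AlSi_3O_8) = 276.394 g/mol, so wt% O = 127.992/276.394 × 100 = 46.31%.
39.70 − 46.31 = -6.61 pp.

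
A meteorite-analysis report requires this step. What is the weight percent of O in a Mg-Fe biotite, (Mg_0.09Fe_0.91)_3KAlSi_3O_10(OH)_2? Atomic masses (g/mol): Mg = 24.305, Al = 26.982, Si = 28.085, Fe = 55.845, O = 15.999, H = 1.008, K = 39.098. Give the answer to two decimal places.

Formula mass = 0.27×24.305 + 2.73×55.845 + 1×39.098 + 1×26.982 + 3×28.085 + 12×15.999 + 2×1.008 = 503.358 g/mol, of which 191.988 g is O.
So O makes up 191.988/503.358 = 0.3814 of the mass, i.e. 38.14%.

38.14 mass %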